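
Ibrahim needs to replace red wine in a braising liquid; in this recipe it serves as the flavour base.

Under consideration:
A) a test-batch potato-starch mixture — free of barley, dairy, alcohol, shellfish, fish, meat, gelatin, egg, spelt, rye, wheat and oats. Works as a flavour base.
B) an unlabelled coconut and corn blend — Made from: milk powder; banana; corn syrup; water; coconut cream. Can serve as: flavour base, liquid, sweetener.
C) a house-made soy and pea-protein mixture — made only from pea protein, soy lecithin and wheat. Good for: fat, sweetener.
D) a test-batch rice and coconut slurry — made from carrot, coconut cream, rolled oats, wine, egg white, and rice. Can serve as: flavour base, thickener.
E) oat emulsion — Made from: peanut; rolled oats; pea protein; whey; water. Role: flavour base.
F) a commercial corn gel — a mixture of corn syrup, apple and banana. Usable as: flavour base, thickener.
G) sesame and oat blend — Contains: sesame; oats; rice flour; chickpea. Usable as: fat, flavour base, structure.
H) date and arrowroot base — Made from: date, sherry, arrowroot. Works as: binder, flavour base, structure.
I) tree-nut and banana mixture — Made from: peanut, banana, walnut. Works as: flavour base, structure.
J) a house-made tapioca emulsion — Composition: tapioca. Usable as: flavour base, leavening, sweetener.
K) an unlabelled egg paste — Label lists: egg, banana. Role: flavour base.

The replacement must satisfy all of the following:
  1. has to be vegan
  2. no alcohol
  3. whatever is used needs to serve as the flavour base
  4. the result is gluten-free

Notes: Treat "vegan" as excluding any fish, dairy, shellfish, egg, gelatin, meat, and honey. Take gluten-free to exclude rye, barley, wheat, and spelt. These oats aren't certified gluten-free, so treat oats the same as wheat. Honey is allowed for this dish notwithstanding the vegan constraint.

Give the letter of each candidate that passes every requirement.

A, F, I, J

A: vegan, no alcohol — valid
B: has milk powder, so not vegan — out
C: not usable as a flavour base; has wheat, so not gluten-free — reject
D: has egg white, so not vegan; has rolled oats, so not gluten-free (and 1 more) — out
E: has whey, so not vegan; has rolled oats, so not gluten-free — reject
F: only corn syrup, banana and apple; none excluded — keep
G: has oats, so not gluten-free — no
H: has sherry, so not alcohol-free — no
I: gluten-free, vegan — keep
J: no alcohol, vegan — OK
K: has egg, so not vegan — no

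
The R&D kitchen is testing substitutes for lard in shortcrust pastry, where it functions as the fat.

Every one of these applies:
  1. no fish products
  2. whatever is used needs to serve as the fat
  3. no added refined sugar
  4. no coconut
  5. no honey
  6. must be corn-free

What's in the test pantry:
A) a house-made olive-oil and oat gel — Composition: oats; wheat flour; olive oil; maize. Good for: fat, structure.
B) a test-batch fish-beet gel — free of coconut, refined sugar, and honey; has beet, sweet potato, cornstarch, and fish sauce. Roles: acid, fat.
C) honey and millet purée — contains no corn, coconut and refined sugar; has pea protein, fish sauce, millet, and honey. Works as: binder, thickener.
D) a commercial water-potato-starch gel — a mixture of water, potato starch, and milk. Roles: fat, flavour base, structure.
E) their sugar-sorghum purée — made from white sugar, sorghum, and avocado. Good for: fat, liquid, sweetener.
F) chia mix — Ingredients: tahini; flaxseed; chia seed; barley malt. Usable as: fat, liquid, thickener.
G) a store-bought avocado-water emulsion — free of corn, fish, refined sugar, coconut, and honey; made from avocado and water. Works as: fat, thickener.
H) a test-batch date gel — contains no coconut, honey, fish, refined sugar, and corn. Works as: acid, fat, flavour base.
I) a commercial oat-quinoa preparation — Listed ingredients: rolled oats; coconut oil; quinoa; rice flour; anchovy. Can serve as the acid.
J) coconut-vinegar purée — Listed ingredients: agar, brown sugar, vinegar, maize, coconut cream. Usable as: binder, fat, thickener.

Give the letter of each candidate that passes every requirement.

D, F, G, H

A: has maize, so not corn-free — reject
B: has cornstarch, so not corn-free; has fish sauce, so not fish-free — out
C: not usable as a fat; has fish sauce, so not fish-free (and 1 more) — no
D: all constraints satisfied — valid
E: has white sugar, so not no-added-sugar — out
F: works as a fat, no honey, no refined sugar — valid
G: works as a fat, no refined sugar, no honey — OK
H: every rule checks out — valid
I: not usable as a fat; has anchovy, so not fish-free (and 1 more) — no
J: has maize, so not corn-free; has brown sugar, so not no-added-sugar (and 1 more) — no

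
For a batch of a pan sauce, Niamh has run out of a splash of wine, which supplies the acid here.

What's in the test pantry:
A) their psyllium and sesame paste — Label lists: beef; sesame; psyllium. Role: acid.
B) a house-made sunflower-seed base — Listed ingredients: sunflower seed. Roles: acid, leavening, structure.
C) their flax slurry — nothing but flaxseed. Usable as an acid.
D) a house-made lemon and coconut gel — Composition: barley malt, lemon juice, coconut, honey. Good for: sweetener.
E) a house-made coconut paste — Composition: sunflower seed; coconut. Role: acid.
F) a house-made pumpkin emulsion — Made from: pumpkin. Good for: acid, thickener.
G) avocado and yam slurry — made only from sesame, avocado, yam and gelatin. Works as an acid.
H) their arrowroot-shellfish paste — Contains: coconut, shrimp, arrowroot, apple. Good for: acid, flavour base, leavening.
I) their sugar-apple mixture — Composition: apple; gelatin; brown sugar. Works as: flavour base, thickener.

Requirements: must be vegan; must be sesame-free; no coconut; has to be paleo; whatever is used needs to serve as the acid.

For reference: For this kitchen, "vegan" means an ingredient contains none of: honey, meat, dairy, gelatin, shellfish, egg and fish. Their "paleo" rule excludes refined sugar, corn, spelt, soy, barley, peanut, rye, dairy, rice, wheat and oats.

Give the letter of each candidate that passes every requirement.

A: has beef, so not vegan; has sesame, so not sesame-free — no
B: all constraints satisfied — keep
C: only flaxseed; none excluded — OK
D: not usable as an acid; has honey, so not vegan (and 2 more) — no
E: has coconut, so not coconut-free — out
F: works as an acid, paleo, no coconut — keep
G: has gelatin, so not vegan; has sesame, so not sesame-free — reject
H: has shrimp, so not vegan; has coconut, so not coconut-free — no
I: not usable as an acid; has gelatin, so not vegan (and 1 more) — no

B, C, F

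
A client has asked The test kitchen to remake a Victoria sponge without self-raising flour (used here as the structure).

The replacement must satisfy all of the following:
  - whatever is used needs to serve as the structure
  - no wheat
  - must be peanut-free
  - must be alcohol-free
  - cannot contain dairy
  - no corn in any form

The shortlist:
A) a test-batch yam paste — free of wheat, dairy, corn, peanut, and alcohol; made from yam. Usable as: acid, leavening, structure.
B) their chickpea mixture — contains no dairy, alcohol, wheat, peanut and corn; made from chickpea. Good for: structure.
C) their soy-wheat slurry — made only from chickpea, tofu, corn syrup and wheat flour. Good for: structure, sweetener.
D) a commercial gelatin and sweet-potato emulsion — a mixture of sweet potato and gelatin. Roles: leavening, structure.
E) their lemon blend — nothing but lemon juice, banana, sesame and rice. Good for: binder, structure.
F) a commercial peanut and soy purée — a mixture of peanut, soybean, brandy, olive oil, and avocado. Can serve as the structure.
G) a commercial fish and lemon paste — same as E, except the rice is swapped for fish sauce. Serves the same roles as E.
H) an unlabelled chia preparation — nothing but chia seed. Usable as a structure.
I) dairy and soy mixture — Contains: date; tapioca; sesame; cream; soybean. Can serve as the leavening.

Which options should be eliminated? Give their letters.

C, F, I

A: works as a structure, no dairy, no alcohol — valid
B: nothing on the exclusion list — keep
C: has corn syrup, so not corn-free; has wheat flour, so not wheat-free — out
D: no alcohol, no peanut — OK
E: works as a structure, no dairy, no wheat — valid
F: has peanut, so not peanut-free; has brandy, so not alcohol-free — no
G: fish sauce and sesame etc. — none of it excluded — keep
H: works as a structure, no corn, no alcohol — keep
I: not usable as a structure; has cream, so not dairy-free — out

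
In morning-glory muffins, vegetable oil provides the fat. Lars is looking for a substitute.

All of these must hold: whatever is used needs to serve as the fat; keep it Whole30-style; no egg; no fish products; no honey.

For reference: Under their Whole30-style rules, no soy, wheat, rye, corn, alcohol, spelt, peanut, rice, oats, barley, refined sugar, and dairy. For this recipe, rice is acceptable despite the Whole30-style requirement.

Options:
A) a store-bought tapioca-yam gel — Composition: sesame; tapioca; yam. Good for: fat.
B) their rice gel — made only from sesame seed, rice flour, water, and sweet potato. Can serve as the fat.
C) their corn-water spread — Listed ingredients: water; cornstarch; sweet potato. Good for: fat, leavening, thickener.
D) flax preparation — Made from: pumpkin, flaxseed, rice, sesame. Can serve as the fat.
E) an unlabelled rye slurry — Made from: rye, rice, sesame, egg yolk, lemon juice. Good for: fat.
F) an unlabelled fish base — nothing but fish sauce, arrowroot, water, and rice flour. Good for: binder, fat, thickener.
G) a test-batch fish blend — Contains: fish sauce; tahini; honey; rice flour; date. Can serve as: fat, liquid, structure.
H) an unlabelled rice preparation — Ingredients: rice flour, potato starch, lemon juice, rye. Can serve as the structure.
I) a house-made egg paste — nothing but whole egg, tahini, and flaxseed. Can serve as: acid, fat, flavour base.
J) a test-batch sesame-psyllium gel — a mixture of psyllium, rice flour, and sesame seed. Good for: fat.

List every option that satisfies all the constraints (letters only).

A: only sesame, yam and tapioca; none excluded — valid
B: rice is permitted under the Whole30-style carve-out; nothing else excluded — valid
C: has cornstarch, so not Whole30-style — reject
D: rice is permitted under the Whole30-style carve-out; nothing else excluded — OK
E: has rye, so not Whole30-style; has egg yolk, so not egg-free — out
F: has fish sauce, so not fish-free — no
G: has fish sauce, so not fish-free; has honey, so not honey-free — no
H: not usable as a fat; has rye, so not Whole30-style — out
I: has whole egg, so not egg-free — reject
J: rice is permitted under the Whole30-style carve-out; nothing else excluded — OK

A, B, D, J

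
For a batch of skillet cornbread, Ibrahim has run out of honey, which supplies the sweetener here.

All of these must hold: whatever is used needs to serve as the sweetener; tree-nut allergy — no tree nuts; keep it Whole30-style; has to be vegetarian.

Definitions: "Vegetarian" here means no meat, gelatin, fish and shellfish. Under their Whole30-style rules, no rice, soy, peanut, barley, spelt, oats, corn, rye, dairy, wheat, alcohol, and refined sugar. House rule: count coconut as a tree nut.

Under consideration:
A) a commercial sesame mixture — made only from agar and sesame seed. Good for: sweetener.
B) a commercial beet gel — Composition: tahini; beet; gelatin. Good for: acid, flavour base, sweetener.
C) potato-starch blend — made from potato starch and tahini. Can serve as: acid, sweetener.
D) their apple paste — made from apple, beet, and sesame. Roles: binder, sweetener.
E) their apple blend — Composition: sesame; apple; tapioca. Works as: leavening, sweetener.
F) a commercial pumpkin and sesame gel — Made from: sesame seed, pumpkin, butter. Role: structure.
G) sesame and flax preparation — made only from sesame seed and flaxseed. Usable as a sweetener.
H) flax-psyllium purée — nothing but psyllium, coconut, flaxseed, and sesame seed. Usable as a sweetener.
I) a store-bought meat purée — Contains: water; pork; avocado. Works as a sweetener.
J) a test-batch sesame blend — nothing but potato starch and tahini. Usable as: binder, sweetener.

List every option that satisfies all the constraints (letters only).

A, C, D, E, G, J

A: only sesame seed and agar; none excluded — keep
B: has gelatin, so not vegetarian — reject
C: nothing on the exclusion list — keep
D: only sesame, beet, and apple; none excluded — keep
E: only sesame, apple and tapioca; none excluded — keep
F: not usable as a sweetener; has butter, so not Whole30-style — reject
G: only sesame seed and flaxseed; none excluded — keep
H: has coconut, so not tree-nut-free — out
I: has pork, so not vegetarian — out
J: only tahini and potato starch; none excluded — OK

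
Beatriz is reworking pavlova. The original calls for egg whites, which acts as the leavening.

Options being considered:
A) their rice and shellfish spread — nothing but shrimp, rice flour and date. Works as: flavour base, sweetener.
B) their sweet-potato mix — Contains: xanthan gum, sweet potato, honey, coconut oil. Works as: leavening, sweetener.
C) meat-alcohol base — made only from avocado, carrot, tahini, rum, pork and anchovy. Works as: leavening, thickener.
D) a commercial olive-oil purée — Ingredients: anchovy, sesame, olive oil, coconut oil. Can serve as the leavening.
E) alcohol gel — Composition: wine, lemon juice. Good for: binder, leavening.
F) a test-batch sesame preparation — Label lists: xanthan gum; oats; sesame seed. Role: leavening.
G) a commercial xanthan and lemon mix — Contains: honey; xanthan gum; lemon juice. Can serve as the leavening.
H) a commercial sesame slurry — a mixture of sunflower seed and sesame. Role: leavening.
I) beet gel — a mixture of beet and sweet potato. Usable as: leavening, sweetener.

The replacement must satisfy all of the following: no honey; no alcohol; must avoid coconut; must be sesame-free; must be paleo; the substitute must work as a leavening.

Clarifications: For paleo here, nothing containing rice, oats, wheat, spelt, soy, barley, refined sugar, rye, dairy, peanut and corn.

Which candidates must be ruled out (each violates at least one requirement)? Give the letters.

A: not usable as a leavening; has rice flour, so not paleo — no
B: has honey, so not honey-free; has coconut oil, so not coconut-free — reject
C: has tahini, so not sesame-free; has rum, so not alcohol-free — out
D: has sesame, so not sesame-free; has coconut oil, so not coconut-free — reject
E: has wine, so not alcohol-free — no
F: has oats, so not paleo; has sesame seed, so not sesame-free — reject
G: has honey, so not honey-free — reject
H: has sesame, so not sesame-free — no
I: nothing on the exclusion list — valid

A, B, C, D, E, F, G, H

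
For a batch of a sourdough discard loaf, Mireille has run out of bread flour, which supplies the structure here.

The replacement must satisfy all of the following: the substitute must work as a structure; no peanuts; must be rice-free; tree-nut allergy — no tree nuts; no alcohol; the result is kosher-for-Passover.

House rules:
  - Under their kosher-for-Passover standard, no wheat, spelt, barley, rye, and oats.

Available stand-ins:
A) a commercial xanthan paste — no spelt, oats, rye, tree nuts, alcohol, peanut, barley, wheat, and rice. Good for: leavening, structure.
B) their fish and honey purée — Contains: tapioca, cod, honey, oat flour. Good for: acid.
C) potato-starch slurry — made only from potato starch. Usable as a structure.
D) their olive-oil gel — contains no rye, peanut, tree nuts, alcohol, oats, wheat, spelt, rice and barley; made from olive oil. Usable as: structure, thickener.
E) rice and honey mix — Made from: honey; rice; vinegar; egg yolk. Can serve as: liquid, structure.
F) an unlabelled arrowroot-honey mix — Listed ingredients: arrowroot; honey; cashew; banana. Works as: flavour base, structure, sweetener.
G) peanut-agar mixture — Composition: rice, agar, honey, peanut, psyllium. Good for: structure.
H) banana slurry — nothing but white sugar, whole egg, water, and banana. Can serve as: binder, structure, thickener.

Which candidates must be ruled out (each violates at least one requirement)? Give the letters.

B, E, F, G

A: all constraints satisfied — valid
B: not usable as a structure; has oat flour, so not kosher-for-Passover — reject
C: only potato starch; none excluded — OK
D: nothing on the exclusion list — OK
E: has rice, so not rice-free — reject
F: has cashew, so not tree-nut-free — out
G: has rice, so not rice-free; has peanut, so not peanut-free — no
H: whole egg and white sugar etc. — none of it excluded — valid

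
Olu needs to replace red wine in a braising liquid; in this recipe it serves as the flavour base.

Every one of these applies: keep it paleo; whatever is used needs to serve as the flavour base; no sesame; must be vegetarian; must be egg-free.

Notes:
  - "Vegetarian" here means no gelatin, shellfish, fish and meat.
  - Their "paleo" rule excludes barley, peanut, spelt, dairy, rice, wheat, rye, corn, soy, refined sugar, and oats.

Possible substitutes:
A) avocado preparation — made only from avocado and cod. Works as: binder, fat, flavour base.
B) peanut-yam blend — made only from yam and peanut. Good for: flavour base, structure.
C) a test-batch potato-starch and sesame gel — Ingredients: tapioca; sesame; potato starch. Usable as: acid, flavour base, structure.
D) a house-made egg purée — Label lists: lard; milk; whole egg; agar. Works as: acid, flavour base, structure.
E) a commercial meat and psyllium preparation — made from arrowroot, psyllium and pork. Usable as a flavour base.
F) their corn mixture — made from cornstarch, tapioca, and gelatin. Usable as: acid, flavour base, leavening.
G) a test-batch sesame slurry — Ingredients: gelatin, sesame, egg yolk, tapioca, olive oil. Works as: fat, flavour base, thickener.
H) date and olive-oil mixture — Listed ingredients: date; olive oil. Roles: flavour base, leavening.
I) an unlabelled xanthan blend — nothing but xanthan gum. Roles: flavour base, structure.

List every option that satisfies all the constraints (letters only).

H, I

A: has cod, so not vegetarian — no
B: has peanut, so not paleo — no
C: has sesame, so not sesame-free — reject
D: has lard, so not vegetarian; has milk, so not paleo (and 1 more) — reject
E: has pork, so not vegetarian — no
F: has gelatin, so not vegetarian; has cornstarch, so not paleo — out
G: has gelatin, so not vegetarian; has sesame, so not sesame-free (and 1 more) — reject
H: nothing on the exclusion list — keep
I: only xanthan gum; none excluded — valid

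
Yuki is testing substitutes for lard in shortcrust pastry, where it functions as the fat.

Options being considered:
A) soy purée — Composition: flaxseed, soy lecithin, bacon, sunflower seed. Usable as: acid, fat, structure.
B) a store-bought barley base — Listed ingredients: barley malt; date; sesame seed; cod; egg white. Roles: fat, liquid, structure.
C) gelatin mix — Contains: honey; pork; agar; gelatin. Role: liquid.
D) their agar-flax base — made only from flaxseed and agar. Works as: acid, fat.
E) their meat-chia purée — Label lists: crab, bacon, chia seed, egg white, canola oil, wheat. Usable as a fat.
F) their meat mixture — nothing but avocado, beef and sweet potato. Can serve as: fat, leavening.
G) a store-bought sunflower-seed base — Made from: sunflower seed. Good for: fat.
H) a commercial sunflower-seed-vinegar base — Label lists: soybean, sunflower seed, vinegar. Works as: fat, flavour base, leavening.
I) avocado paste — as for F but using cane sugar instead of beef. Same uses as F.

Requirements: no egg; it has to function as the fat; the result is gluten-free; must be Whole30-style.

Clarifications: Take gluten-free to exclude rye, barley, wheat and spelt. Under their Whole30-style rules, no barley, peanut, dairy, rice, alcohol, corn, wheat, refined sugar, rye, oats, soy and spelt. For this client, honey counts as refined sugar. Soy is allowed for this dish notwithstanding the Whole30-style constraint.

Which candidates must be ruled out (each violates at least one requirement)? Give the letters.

A: soy is permitted under the Whole30-style carve-out; nothing else excluded — keep
B: has barley malt, so not gluten-free; has barley malt, so not Whole30-style (and 1 more) — reject
C: not usable as a fat; has honey, so not Whole30-style — out
D: every rule checks out — valid
E: has wheat, so not gluten-free; has wheat, so not Whole30-style (and 1 more) — no
F: only beef, avocado and sweet potato; none excluded — OK
G: works as a fat, gluten-free, no egg — valid
H: soy is permitted under the Whole30-style carve-out; nothing else excluded — keep
I: has cane sugar, so not Whole30-style — no

B, C, E, I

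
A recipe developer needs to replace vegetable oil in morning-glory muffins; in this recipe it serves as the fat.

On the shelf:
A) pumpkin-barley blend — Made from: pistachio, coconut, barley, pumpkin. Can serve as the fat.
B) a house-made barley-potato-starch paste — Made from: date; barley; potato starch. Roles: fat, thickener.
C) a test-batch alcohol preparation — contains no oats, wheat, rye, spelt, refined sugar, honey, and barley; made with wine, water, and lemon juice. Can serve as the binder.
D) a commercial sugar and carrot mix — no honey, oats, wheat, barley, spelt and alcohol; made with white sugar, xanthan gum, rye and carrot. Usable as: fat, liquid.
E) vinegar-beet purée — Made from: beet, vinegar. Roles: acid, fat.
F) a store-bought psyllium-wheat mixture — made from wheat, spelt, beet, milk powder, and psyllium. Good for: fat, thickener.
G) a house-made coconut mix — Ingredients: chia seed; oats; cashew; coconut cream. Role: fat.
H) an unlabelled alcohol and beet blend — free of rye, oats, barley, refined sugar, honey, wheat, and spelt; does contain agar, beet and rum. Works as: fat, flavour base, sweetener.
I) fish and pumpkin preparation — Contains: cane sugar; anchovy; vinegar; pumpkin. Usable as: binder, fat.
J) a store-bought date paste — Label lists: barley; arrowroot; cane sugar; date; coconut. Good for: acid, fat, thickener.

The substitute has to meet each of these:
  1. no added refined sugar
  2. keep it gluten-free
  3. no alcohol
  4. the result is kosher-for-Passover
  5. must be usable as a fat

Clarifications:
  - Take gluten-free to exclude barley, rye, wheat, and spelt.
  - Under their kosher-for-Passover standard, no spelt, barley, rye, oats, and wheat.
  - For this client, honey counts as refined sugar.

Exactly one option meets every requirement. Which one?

E

A: has barley, so not gluten-free; has barley, so not kosher-for-Passover — reject
B: has barley, so not gluten-free; has barley, so not kosher-for-Passover — reject
C: not usable as a fat; has wine, so not alcohol-free — no
D: has rye, so not gluten-free; has rye, so not kosher-for-Passover (and 1 more) — reject
E: only beet and vinegar; none excluded — valid
F: has spelt, so not gluten-free; has spelt, so not kosher-for-Passover — no
G: has oats, so not kosher-for-Passover — no
H: has rum, so not alcohol-free — out
I: has cane sugar, so not no-added-sugar — no
J: has barley, so not gluten-free; has barley, so not kosher-for-Passover (and 1 more) — out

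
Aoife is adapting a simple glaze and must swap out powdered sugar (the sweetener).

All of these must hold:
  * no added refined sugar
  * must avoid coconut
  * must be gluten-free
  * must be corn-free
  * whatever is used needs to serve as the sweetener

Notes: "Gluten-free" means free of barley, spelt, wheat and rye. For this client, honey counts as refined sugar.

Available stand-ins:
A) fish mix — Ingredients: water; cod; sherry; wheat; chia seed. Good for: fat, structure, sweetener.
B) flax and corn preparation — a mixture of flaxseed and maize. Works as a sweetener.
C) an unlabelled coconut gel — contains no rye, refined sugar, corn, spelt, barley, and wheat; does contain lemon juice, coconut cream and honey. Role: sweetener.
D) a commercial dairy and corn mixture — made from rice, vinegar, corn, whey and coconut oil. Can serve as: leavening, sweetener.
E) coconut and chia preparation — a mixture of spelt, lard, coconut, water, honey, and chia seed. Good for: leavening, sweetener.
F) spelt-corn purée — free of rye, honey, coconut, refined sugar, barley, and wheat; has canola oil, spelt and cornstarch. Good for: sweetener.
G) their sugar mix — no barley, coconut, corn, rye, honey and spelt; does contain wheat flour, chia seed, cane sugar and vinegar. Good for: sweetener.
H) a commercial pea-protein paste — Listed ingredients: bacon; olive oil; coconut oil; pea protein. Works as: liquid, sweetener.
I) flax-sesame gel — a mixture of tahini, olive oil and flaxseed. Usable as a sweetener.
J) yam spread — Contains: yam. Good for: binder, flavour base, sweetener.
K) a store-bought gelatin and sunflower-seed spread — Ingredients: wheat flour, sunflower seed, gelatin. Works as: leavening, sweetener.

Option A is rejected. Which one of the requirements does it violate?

gluten-free

usable as a sweetener: satisfied
gluten-free: has wheat — fails
corn-free: satisfied
no-added-sugar: satisfied
coconut-free: satisfied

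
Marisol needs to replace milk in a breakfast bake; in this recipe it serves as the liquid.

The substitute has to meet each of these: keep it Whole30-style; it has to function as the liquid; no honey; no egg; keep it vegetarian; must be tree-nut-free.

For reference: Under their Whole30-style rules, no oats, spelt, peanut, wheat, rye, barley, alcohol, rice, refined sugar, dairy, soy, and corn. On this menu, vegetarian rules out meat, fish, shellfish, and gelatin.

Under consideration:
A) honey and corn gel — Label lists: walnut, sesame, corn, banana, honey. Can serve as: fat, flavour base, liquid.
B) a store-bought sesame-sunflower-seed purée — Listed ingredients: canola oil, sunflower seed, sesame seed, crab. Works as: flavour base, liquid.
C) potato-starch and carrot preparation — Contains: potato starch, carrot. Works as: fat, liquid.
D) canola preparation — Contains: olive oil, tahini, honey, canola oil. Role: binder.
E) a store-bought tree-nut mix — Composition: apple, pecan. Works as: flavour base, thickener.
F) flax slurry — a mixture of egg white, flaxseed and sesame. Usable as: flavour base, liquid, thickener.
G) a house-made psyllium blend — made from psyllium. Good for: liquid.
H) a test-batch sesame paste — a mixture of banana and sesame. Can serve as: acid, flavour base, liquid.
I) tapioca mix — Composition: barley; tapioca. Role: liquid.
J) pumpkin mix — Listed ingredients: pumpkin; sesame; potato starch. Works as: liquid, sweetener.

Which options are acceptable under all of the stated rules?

C, G, H, J

A: has corn, so not Whole30-style; has honey, so not honey-free (and 1 more) — out
B: has crab, so not vegetarian — no
C: no tree nuts, no egg — OK
D: not usable as a liquid; has honey, so not honey-free — out
E: not usable as a liquid; has pecan, so not tree-nut-free — no
F: has egg white, so not egg-free — out
G: no honey, no egg — OK
H: no honey, vegetarian — valid
I: has barley, so not Whole30-style — reject
J: works as a liquid, no tree nuts, Whole30-style — keep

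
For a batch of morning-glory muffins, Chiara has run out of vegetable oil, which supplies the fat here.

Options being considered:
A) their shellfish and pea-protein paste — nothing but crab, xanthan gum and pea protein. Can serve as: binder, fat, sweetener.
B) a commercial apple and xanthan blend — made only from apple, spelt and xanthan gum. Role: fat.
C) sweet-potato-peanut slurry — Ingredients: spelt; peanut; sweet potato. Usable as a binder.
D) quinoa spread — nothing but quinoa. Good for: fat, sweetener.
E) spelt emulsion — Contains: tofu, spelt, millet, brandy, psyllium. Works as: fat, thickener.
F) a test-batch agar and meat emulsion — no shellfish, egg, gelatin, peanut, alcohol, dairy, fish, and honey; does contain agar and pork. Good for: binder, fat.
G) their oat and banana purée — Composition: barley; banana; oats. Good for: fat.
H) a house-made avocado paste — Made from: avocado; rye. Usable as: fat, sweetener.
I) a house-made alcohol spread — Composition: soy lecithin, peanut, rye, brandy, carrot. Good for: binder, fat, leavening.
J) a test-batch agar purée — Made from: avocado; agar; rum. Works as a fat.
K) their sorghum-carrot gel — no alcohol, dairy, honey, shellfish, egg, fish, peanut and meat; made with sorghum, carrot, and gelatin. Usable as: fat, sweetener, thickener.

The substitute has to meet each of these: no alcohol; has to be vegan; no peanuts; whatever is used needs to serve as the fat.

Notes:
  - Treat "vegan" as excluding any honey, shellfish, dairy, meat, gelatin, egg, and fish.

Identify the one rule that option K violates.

usable as a fat: satisfied
vegan: has gelatin — fails
peanut-free: satisfied
alcohol-free: satisfied

vegan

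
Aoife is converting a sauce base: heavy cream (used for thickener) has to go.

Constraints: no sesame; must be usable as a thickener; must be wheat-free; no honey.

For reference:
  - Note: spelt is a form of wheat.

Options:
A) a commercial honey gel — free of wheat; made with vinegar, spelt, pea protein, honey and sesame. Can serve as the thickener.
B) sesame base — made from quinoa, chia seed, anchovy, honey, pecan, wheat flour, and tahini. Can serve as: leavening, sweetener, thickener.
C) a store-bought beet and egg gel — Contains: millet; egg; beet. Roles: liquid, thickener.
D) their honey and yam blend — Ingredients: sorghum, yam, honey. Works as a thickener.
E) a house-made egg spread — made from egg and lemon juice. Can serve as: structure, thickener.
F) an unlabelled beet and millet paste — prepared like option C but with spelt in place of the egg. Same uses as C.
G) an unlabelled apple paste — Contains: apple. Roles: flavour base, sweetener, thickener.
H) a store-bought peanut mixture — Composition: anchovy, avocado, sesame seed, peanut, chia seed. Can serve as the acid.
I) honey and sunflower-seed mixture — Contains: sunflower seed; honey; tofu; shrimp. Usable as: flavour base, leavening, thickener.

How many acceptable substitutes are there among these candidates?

3

A: has spelt, so not wheat-free; has sesame, so not sesame-free (and 1 more) — no
B: has wheat flour, so not wheat-free; has tahini, so not sesame-free (and 1 more) — out
C: wheat-free, no honey — valid
D: has honey, so not honey-free — reject
E: no honey, wheat-free — valid
F: has spelt, so not wheat-free — reject
G: every rule checks out — keep
H: not usable as a thickener; has sesame seed, so not sesame-free — no
I: has honey, so not honey-free — reject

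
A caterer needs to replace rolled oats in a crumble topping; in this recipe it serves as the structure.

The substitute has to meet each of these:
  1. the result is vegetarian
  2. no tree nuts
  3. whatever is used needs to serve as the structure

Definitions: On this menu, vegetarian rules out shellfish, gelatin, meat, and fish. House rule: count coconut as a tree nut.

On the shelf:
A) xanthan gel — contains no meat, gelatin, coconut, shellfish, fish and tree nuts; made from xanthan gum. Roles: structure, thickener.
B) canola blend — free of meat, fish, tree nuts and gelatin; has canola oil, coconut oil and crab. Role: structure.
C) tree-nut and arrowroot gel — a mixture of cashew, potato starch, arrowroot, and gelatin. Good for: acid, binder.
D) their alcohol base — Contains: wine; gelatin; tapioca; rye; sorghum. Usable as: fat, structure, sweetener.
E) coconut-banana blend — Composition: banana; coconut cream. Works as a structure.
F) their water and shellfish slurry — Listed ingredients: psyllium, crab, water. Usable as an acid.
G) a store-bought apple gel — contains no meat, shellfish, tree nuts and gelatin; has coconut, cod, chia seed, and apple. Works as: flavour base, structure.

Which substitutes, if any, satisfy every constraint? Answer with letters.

A

A: all constraints satisfied — OK
B: has crab, so not vegetarian; has coconut oil, so not tree-nut-free — no
C: not usable as a structure; has gelatin, so not vegetarian (and 1 more) — reject
D: has gelatin, so not vegetarian — no
E: has coconut cream, so not tree-nut-free — out
F: not usable as a structure; has crab, so not vegetarian — no
G: has cod, so not vegetarian; has coconut, so not tree-nut-free — no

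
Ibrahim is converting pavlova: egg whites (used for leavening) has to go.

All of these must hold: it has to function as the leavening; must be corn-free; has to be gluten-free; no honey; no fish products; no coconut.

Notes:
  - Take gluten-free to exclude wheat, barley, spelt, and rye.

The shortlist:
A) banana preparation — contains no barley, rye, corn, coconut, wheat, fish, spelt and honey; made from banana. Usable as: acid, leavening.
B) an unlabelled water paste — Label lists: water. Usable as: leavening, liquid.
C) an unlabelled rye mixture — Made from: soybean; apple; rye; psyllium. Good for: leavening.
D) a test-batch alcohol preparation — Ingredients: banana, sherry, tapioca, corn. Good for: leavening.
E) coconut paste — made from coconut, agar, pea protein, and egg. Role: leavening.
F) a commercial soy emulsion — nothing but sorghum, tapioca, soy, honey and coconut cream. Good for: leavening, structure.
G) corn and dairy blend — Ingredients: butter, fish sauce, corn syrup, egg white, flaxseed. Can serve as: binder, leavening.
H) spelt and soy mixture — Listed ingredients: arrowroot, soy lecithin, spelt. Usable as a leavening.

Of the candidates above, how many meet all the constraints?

2

A: works as a leavening, gluten-free, no honey — OK
B: every rule checks out — valid
C: has rye, so not gluten-free — out
D: has corn, so not corn-free — reject
E: has coconut, so not coconut-free — reject
F: has coconut cream, so not coconut-free; has honey, so not honey-free — no
G: has corn syrup, so not corn-free; has fish sauce, so not fish-free — reject
H: has spelt, so not gluten-free — out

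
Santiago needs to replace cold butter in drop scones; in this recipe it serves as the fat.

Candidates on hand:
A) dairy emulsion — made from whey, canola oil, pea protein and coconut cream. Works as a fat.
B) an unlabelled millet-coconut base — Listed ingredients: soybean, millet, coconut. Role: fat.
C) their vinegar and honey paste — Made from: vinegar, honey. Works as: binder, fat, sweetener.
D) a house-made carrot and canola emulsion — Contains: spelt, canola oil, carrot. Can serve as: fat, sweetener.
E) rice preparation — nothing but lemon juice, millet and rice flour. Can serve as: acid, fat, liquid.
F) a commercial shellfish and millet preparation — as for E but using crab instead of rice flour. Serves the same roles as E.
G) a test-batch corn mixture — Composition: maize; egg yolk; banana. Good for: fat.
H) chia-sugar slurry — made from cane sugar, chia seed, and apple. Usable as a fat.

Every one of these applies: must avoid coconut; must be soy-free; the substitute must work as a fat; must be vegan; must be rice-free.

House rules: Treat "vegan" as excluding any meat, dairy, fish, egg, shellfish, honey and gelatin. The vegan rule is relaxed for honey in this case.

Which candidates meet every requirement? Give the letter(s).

C, D, H

A: has whey, so not vegan; has coconut cream, so not coconut-free — out
B: has soybean, so not soy-free; has coconut, so not coconut-free — no
C: honey is permitted under the vegan carve-out; nothing else excluded — valid
D: only spelt, carrot and canola oil; none excluded — OK
E: has rice flour, so not rice-free — reject
F: has crab, so not vegan — no
G: has egg yolk, so not vegan — reject
H: only cane sugar, chia seed, and apple; none excluded — OK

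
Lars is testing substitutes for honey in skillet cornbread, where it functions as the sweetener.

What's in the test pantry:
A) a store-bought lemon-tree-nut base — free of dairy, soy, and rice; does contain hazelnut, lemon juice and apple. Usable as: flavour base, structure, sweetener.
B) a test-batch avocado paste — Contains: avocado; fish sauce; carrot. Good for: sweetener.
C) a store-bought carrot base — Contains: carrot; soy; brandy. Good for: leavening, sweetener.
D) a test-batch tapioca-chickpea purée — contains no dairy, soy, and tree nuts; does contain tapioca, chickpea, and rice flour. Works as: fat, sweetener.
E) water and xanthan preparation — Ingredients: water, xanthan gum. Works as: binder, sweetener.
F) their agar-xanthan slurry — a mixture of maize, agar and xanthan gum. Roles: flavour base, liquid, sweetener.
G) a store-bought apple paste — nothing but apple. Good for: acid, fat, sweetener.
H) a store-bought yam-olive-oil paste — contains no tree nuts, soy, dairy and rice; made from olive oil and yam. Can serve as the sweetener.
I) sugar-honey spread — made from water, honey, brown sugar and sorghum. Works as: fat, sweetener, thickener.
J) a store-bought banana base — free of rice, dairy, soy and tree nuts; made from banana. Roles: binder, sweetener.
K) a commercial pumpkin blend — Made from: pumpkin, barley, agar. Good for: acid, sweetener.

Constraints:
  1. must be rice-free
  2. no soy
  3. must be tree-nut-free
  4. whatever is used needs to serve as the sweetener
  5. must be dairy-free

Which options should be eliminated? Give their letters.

A: has hazelnut, so not tree-nut-free — out
B: works as a sweetener, no dairy, no rice — keep
C: has soy, so not soy-free — out
D: has rice flour, so not rice-free — reject
E: every rule checks out — valid
F: only maize, xanthan gum, and agar; none excluded — keep
G: only apple; none excluded — valid
H: works as a sweetener, no soy, no dairy — valid
I: honey and brown sugar etc. — none of it excluded — OK
J: works as a sweetener, no tree nuts, no dairy — valid
K: only barley, pumpkin, and agar; none excluded — keep

A, C, D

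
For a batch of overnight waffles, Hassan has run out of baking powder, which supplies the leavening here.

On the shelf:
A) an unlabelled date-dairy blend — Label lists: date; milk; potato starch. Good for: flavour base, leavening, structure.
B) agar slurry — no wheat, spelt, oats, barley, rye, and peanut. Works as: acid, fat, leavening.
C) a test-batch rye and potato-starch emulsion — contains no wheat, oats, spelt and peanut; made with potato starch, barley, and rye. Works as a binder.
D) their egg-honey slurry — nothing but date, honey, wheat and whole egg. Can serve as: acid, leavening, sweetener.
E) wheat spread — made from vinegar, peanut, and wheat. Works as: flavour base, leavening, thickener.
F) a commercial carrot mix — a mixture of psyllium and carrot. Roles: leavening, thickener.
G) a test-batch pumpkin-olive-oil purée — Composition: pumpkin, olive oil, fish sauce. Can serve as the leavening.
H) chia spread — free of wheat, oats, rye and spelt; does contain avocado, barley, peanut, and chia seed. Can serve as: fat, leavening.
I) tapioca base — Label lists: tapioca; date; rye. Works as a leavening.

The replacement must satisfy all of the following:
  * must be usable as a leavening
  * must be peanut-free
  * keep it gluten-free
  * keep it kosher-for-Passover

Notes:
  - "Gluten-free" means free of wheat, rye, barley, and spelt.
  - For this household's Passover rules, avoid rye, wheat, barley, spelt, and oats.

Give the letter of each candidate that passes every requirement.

A: works as a leavening, no peanut, kosher-for-Passover — keep
B: all constraints satisfied — OK
C: not usable as a leavening; has barley, so not gluten-free (and 1 more) — no
D: has wheat, so not gluten-free; has wheat, so not kosher-for-Passover — reject
E: has wheat, so not gluten-free; has wheat, so not kosher-for-Passover (and 1 more) — reject
F: kosher-for-Passover, no peanut — keep
G: nothing on the exclusion list — OK
H: has barley, so not gluten-free; has barley, so not kosher-for-Passover (and 1 more) — out
I: has rye, so not gluten-free; has rye, so not kosher-for-Passover — reject

A, B, F, G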